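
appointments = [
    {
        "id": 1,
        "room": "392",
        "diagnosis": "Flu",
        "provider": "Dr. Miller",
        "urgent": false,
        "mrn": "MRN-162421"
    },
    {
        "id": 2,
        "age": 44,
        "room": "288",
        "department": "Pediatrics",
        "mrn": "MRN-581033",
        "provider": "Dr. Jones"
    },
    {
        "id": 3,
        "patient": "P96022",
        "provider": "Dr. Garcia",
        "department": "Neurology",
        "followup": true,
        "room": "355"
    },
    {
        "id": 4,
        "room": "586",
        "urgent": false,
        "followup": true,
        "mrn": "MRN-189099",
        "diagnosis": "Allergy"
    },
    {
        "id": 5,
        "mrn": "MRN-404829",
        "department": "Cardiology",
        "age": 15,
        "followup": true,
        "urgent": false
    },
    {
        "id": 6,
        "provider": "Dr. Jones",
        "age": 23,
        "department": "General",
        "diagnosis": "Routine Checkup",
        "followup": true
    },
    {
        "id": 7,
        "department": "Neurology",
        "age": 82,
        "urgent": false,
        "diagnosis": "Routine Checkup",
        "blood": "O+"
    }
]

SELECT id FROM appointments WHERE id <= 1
[1]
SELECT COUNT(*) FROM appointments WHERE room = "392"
1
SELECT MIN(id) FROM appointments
1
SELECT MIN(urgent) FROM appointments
False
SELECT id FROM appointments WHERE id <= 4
[1, 2, 3, 4]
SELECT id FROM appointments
[1, 2, 3, 4, 5, 6, 7]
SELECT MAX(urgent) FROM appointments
False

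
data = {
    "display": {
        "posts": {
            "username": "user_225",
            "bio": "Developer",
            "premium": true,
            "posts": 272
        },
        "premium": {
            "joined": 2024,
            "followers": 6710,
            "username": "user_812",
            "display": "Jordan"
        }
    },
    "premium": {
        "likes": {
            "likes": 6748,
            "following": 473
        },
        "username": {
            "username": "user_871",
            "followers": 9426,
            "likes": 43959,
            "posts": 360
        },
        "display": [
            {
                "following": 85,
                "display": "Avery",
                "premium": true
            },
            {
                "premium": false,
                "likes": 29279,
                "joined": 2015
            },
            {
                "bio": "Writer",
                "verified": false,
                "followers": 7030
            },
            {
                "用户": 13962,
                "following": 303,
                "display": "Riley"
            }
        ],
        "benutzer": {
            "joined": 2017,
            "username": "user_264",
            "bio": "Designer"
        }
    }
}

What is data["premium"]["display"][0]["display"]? "Avery"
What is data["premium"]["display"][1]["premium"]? False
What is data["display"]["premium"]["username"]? "user_812"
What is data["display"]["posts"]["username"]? "user_225"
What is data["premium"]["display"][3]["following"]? 303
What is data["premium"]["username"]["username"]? "user_871"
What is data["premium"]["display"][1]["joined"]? 2015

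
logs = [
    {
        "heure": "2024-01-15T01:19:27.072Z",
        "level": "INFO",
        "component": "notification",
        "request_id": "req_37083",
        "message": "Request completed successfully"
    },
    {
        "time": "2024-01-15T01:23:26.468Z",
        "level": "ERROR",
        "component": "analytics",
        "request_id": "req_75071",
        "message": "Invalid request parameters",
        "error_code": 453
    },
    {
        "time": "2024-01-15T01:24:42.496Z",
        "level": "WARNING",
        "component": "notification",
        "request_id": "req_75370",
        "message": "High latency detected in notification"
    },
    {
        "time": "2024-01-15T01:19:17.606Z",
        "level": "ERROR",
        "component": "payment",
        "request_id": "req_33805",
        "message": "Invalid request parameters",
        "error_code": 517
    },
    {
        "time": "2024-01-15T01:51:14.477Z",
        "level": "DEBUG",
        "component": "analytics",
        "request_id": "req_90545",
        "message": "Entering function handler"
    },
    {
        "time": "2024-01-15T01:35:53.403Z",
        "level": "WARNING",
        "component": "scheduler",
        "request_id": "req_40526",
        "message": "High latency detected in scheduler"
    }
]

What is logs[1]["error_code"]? 453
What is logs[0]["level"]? "INFO"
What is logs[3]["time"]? "2024-01-15T01:19:17.606Z"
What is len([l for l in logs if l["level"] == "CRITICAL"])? 0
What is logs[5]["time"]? "2024-01-15T01:35:53.403Z"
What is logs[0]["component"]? "notification"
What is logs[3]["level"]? "ERROR"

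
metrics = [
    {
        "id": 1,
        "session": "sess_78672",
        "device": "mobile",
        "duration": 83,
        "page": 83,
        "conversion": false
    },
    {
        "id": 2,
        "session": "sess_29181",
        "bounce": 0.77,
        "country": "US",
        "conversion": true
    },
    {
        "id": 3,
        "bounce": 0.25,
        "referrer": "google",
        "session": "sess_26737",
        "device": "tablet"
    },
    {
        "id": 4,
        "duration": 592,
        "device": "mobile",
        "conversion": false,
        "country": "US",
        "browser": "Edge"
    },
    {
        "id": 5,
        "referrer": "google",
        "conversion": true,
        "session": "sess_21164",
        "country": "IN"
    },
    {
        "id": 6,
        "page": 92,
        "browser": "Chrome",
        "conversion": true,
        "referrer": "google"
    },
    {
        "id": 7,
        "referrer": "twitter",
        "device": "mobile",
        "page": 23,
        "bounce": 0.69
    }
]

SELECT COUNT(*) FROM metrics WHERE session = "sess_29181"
1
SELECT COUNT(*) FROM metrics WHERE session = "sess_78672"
1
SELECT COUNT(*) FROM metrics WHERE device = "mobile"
3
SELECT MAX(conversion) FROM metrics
True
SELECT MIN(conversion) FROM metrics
False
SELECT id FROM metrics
[1, 2, 3, 4, 5, 6, 7]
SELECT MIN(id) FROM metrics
1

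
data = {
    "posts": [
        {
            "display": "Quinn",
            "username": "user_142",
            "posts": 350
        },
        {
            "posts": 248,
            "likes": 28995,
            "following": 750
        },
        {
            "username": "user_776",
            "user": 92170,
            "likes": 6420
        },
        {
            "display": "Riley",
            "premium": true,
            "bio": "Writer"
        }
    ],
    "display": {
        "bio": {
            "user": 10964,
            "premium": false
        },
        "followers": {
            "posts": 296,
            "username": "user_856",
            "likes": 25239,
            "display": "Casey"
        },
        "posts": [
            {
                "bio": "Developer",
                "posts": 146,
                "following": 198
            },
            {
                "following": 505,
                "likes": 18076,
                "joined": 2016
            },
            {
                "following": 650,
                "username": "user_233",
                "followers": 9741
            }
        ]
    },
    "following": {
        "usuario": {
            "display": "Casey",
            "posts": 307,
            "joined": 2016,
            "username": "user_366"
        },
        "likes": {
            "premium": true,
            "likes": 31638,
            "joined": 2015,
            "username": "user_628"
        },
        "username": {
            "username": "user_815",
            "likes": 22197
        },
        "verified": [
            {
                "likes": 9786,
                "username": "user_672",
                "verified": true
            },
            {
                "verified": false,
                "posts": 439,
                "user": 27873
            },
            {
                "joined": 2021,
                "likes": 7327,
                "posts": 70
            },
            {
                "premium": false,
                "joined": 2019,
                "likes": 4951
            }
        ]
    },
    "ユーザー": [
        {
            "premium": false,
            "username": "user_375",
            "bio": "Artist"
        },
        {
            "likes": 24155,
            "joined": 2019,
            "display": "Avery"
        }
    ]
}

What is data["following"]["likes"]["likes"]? 31638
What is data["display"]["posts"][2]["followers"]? 9741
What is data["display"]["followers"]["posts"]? 296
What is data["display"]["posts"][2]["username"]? "user_233"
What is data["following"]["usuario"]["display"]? "Casey"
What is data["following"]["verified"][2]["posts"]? 70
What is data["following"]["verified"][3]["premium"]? False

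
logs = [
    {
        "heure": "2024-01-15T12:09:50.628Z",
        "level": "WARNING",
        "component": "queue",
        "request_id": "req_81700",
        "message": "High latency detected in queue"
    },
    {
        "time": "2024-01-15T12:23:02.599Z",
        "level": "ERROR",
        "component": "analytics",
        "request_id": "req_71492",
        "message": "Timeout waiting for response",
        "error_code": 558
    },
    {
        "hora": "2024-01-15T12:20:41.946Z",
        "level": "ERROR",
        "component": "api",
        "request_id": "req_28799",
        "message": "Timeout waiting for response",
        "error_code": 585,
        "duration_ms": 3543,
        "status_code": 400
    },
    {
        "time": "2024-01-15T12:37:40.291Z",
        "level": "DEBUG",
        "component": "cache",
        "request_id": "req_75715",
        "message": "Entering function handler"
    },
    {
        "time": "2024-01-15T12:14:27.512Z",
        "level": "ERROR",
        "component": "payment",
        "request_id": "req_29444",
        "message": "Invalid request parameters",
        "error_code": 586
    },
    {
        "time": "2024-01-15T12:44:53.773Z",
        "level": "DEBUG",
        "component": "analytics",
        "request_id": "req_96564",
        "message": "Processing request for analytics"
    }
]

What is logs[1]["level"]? "ERROR"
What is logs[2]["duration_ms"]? 3543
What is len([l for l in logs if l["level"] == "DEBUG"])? 2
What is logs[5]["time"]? "2024-01-15T12:44:53.773Z"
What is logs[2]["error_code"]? 585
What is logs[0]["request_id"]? "req_81700"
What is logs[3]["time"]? "2024-01-15T12:37:40.291Z"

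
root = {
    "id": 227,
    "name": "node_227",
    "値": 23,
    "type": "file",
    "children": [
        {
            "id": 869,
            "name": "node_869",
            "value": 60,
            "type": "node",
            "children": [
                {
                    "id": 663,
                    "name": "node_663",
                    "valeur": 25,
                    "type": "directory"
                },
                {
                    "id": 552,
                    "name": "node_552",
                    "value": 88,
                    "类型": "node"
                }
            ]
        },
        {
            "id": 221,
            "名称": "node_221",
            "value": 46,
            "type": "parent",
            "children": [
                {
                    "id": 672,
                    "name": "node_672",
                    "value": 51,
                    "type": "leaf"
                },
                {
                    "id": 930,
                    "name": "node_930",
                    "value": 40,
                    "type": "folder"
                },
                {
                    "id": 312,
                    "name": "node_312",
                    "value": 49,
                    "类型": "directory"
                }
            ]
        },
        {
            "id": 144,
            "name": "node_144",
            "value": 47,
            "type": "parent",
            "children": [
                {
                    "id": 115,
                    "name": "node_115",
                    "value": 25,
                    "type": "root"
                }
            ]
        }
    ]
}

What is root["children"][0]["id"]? 869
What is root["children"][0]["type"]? "node"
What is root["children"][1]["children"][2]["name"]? "node_312"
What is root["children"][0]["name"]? "node_869"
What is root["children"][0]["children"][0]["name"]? "node_663"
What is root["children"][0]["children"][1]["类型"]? "node"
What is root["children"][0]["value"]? 60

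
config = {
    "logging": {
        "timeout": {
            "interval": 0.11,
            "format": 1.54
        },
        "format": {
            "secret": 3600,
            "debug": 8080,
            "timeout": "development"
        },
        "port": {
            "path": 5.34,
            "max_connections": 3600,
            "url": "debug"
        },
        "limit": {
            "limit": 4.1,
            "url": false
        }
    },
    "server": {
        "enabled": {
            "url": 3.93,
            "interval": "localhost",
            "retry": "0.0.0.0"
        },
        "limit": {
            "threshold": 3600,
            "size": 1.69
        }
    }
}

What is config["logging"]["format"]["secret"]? 3600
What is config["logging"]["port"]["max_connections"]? 3600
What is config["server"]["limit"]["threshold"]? 3600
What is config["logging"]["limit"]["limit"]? 4.1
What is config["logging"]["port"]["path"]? 5.34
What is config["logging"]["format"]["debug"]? 8080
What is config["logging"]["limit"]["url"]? False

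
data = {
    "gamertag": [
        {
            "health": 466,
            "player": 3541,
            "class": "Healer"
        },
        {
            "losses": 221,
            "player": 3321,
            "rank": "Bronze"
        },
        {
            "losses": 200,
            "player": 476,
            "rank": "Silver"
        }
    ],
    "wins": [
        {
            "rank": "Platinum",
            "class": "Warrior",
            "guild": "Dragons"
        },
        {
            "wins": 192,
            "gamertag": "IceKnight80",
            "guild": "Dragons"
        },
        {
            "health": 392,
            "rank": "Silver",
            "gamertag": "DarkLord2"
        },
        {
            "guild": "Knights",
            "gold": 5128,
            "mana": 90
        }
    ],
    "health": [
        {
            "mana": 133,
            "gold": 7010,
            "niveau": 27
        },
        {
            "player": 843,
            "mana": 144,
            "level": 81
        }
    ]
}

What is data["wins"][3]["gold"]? 5128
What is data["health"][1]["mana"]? 144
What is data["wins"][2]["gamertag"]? "DarkLord2"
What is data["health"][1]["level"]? 81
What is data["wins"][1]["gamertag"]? "IceKnight80"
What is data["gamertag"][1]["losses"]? 221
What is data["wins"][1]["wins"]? 192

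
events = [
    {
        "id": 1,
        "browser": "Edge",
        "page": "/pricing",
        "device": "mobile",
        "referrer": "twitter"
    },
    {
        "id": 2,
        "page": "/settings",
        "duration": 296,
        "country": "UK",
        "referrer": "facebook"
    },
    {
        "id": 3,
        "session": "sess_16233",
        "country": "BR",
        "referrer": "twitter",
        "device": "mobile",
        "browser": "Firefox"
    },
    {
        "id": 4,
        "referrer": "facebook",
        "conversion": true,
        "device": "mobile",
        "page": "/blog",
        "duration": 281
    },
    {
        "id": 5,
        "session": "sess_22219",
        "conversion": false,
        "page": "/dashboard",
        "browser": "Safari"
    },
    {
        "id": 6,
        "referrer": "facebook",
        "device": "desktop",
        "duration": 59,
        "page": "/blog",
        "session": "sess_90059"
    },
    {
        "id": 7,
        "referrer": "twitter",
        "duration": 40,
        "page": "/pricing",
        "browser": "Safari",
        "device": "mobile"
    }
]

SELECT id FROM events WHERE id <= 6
[1, 2, 3, 4, 5, 6]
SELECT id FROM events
[1, 2, 3, 4, 5, 6, 7]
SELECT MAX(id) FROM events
7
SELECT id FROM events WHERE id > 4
[5, 6, 7]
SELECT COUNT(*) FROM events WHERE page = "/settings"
1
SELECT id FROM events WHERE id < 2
[1]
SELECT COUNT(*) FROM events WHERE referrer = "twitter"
3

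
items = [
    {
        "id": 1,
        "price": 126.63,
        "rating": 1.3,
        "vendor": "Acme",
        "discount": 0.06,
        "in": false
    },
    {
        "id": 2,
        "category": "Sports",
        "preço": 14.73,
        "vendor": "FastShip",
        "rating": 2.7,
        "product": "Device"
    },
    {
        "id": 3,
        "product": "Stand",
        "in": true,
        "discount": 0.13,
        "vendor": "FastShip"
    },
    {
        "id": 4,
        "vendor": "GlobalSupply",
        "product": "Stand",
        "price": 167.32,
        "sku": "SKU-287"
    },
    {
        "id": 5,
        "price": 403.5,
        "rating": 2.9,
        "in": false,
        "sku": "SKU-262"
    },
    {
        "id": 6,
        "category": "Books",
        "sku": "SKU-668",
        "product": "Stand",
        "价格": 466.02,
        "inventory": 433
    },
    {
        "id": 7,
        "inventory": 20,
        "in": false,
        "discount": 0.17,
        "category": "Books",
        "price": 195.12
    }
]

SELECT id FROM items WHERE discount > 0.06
[3, 7]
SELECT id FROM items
[1, 2, 3, 4, 5, 6, 7]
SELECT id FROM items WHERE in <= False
[1, 5, 7]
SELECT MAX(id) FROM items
7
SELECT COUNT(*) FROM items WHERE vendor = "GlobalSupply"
1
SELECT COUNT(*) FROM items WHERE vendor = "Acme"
1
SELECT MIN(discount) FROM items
0.06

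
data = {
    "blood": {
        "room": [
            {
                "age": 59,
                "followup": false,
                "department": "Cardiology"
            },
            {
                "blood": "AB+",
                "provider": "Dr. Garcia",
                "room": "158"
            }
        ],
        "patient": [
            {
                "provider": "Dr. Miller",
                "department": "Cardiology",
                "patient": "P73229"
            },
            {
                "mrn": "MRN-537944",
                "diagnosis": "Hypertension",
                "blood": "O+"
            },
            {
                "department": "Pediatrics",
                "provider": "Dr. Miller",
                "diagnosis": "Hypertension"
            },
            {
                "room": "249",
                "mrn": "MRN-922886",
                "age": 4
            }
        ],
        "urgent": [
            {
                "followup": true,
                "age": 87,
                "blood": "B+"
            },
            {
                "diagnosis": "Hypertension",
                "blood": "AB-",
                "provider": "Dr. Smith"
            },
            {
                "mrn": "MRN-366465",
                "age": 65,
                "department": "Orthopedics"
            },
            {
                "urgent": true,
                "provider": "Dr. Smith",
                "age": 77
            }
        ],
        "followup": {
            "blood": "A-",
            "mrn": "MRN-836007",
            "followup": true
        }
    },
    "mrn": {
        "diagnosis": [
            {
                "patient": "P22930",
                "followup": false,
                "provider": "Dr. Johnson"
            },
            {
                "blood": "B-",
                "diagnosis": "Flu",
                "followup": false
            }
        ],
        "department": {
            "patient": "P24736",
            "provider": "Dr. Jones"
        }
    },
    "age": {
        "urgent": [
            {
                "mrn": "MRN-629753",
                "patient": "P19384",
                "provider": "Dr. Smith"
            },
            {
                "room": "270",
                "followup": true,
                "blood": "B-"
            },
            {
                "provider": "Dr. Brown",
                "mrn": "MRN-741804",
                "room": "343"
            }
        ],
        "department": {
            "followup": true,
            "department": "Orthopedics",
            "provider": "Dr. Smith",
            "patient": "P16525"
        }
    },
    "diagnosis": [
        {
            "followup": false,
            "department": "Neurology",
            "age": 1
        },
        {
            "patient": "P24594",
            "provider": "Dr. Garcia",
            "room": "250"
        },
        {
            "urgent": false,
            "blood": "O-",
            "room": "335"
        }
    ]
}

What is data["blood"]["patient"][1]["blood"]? "O+"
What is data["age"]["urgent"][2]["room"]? "343"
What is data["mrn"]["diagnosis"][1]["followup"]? False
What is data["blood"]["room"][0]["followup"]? False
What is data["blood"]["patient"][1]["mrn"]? "MRN-537944"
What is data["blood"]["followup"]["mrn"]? "MRN-836007"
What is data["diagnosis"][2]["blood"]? "O-"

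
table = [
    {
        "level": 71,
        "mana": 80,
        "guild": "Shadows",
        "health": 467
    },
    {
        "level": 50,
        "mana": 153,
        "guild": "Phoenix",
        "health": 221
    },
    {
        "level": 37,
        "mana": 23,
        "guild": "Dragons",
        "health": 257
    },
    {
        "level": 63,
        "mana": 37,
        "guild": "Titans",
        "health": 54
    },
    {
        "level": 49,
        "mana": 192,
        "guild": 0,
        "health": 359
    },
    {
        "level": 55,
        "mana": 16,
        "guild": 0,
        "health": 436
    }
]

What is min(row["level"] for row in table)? 37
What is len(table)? 6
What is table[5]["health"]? 436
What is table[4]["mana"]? 192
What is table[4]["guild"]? 0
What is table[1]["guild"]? "Phoenix"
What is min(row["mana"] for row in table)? 16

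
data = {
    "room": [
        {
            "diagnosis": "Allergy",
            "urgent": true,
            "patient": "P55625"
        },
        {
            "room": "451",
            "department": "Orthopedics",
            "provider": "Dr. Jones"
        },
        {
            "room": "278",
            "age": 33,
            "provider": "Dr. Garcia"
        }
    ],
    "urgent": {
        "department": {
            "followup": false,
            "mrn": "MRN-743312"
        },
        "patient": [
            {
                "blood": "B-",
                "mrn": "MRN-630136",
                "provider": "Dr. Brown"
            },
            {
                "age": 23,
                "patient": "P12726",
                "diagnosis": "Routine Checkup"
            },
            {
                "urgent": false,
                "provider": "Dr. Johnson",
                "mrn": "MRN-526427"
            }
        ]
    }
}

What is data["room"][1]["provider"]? "Dr. Jones"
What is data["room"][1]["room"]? "451"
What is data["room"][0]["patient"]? "P55625"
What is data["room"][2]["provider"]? "Dr. Garcia"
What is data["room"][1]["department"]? "Orthopedics"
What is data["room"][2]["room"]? "278"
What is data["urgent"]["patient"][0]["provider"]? "Dr. Brown"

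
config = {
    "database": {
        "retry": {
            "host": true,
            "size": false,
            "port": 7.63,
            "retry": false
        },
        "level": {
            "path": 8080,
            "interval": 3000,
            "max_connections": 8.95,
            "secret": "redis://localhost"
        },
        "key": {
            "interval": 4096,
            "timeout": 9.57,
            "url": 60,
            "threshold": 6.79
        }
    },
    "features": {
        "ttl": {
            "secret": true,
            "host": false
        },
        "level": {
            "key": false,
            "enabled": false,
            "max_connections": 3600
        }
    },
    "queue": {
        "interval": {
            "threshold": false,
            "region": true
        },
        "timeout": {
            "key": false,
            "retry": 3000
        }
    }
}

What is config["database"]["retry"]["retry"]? False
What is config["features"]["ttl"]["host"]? False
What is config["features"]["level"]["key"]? False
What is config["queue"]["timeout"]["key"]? False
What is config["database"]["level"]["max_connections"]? 8.95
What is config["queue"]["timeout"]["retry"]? 3000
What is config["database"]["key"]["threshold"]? 6.79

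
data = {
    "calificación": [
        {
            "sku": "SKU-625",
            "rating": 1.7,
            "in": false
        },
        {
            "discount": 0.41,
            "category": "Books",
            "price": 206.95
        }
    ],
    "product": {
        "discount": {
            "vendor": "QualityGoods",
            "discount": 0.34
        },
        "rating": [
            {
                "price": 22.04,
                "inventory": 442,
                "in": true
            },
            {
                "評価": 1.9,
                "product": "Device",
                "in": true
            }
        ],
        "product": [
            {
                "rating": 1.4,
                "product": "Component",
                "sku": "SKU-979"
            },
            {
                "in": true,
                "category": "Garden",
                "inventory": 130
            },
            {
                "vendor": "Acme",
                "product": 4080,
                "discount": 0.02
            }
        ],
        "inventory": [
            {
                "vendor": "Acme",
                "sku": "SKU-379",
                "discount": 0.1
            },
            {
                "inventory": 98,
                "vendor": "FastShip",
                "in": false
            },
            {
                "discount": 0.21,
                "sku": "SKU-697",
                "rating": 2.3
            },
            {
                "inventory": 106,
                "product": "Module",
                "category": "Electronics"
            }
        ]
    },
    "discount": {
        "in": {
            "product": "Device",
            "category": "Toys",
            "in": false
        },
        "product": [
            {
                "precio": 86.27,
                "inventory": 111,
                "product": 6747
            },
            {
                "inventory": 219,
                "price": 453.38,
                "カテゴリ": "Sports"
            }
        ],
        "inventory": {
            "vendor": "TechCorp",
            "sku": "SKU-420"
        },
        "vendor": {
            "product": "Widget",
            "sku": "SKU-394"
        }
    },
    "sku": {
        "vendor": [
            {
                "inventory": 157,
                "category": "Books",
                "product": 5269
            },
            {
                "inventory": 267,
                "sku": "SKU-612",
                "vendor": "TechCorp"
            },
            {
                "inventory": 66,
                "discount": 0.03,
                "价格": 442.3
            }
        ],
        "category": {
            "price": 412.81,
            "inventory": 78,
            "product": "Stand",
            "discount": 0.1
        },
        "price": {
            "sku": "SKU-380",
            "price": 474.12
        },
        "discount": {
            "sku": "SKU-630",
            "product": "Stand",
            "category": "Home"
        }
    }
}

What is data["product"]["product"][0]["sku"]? "SKU-979"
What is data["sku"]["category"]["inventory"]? 78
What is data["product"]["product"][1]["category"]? "Garden"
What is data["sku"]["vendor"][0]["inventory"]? 157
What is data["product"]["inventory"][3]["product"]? "Module"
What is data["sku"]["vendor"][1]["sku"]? "SKU-612"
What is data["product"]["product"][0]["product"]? "Component"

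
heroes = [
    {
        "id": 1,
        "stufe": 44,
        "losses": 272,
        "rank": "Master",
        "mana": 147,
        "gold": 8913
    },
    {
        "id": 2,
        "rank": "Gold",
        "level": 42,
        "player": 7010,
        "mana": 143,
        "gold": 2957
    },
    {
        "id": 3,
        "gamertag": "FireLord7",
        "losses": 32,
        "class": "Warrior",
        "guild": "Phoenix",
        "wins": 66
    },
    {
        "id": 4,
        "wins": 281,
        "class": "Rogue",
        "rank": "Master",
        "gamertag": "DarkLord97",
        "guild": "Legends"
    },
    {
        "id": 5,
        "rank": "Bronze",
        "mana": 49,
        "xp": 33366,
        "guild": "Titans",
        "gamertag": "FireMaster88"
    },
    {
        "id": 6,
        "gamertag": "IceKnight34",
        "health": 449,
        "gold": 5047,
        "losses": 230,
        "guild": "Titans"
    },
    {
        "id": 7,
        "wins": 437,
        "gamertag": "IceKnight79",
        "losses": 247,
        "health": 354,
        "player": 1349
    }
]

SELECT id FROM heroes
[1, 2, 3, 4, 5, 6, 7]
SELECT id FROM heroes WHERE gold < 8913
[2, 6]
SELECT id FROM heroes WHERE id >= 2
[2, 3, 4, 5, 6, 7]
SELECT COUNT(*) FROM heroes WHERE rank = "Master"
2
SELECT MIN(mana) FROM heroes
49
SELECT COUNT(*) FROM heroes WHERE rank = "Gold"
1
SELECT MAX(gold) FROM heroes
8913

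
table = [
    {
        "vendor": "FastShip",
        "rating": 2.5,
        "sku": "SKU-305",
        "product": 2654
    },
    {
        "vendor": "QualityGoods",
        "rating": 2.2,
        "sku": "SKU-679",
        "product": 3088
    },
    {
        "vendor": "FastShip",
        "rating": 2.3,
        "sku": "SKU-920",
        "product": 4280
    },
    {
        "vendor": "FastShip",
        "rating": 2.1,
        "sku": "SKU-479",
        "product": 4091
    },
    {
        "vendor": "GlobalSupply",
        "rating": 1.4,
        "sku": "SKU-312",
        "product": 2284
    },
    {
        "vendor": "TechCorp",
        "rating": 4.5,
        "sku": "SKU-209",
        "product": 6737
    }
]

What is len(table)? 6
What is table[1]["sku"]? "SKU-679"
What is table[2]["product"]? 4280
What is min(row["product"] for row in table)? 2284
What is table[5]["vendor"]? "TechCorp"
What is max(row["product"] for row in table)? 6737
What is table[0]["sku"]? "SKU-305"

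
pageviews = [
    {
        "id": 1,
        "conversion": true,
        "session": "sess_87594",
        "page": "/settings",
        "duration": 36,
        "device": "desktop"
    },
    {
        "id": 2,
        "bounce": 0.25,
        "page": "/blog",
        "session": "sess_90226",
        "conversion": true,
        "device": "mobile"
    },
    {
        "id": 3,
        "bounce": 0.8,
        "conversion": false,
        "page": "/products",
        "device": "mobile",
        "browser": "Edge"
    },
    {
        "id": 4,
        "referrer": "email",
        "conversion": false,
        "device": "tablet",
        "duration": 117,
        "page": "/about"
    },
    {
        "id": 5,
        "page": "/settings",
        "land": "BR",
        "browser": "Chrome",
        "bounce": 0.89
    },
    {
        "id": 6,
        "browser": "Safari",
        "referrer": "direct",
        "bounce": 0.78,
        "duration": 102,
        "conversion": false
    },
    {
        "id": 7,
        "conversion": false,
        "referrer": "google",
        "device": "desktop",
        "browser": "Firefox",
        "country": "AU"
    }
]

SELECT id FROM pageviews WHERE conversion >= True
[1, 2]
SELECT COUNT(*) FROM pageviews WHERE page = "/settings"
2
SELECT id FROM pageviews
[1, 2, 3, 4, 5, 6, 7]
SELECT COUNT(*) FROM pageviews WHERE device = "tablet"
1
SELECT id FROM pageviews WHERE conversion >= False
[1, 2, 3, 4, 6, 7]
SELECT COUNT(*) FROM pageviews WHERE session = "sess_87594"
1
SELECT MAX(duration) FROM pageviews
117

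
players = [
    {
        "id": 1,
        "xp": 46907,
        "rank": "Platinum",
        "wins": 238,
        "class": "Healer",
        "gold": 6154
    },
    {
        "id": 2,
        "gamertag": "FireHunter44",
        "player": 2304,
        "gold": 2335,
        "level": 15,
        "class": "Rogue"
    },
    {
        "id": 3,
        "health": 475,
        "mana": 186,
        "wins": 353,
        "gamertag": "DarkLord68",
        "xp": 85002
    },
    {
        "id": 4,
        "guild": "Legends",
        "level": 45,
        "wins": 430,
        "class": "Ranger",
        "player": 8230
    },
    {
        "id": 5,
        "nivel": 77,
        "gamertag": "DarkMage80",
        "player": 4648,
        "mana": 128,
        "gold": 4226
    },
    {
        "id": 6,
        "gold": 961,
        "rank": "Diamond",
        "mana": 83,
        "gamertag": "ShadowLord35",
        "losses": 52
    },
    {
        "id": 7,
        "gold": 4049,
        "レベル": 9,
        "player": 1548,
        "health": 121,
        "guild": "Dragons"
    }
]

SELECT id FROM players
[1, 2, 3, 4, 5, 6, 7]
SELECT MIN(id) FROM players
1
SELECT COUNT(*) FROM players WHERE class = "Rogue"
1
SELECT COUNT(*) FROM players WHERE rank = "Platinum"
1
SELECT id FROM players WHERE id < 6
[1, 2, 3, 4, 5]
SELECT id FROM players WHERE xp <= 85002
[1, 3]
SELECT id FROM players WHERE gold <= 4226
[2, 5, 6, 7]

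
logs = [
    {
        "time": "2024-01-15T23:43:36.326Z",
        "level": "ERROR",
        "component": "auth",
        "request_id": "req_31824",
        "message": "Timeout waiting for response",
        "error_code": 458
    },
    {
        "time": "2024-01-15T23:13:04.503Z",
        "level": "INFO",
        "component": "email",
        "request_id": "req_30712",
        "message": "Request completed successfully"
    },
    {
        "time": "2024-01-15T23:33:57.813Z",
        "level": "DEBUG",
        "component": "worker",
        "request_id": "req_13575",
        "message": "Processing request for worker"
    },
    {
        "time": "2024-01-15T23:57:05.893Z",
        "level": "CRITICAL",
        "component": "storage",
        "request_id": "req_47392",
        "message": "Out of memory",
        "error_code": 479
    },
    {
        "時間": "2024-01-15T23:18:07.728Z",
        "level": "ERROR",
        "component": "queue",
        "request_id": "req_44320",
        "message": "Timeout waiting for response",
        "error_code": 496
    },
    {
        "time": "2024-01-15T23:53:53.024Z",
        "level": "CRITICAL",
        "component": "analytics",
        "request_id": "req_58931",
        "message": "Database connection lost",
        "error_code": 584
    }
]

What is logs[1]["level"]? "INFO"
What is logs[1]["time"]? "2024-01-15T23:13:04.503Z"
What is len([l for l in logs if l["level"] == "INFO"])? 1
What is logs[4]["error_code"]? 496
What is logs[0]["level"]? "ERROR"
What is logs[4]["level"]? "ERROR"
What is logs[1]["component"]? "email"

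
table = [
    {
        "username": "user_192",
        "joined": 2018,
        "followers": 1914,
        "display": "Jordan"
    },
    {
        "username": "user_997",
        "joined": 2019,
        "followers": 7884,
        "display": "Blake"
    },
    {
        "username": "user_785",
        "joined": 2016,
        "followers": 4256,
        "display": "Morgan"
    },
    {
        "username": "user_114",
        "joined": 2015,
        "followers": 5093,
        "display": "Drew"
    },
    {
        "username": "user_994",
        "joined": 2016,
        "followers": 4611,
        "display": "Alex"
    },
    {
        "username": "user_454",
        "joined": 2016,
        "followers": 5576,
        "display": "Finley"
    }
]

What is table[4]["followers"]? 4611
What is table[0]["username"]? "user_192"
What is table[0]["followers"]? 1914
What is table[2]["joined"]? 2016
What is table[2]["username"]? "user_785"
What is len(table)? 6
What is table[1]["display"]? "Blake"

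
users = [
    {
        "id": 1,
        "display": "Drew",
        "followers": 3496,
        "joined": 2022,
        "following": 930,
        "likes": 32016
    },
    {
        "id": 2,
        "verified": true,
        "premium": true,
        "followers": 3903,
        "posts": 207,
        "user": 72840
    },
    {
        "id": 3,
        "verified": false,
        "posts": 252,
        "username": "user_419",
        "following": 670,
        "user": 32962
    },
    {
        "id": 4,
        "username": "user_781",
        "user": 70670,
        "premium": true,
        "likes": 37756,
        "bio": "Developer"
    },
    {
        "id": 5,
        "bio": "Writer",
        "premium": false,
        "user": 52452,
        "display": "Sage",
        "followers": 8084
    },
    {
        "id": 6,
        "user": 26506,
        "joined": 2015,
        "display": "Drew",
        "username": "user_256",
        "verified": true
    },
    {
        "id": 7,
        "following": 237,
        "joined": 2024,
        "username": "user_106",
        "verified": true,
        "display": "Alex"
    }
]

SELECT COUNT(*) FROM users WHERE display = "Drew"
2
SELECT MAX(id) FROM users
7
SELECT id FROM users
[1, 2, 3, 4, 5, 6, 7]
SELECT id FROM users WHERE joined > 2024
[]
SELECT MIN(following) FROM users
237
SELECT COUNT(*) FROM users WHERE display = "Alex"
1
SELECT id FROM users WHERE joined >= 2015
[1, 6, 7]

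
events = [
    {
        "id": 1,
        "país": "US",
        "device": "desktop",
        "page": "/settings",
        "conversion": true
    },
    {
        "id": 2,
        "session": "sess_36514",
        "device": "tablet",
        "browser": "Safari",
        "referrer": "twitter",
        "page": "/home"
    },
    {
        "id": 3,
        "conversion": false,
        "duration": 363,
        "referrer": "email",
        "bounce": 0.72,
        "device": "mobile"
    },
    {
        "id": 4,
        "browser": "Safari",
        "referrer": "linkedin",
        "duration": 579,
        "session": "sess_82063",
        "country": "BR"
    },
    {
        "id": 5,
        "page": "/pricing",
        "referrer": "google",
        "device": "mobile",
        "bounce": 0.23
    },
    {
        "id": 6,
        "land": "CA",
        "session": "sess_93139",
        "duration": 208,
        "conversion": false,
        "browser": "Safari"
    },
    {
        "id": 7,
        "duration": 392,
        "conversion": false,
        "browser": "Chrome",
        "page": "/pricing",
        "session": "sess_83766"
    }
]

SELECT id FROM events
[1, 2, 3, 4, 5, 6, 7]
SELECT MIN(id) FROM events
1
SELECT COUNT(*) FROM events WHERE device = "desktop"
1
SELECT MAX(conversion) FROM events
True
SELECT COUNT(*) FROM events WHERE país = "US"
1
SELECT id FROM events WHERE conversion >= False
[1, 3, 6, 7]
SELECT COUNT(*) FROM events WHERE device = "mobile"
2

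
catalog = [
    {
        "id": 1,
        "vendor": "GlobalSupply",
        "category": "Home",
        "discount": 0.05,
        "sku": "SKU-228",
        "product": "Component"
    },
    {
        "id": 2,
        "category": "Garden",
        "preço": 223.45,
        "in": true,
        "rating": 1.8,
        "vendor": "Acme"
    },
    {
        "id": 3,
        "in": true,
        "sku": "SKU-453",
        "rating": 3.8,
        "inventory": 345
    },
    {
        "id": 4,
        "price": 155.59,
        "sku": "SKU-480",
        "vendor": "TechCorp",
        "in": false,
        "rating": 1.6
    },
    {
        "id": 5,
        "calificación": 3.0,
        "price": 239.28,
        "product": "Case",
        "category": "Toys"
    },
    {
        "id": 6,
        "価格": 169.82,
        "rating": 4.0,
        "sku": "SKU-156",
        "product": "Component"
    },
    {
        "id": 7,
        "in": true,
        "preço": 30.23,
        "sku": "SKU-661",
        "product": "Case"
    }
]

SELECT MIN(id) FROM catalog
1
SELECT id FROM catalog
[1, 2, 3, 4, 5, 6, 7]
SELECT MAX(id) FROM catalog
7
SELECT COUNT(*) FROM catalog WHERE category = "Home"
1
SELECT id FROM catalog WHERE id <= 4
[1, 2, 3, 4]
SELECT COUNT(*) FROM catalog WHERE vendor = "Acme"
1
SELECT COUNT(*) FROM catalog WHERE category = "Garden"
1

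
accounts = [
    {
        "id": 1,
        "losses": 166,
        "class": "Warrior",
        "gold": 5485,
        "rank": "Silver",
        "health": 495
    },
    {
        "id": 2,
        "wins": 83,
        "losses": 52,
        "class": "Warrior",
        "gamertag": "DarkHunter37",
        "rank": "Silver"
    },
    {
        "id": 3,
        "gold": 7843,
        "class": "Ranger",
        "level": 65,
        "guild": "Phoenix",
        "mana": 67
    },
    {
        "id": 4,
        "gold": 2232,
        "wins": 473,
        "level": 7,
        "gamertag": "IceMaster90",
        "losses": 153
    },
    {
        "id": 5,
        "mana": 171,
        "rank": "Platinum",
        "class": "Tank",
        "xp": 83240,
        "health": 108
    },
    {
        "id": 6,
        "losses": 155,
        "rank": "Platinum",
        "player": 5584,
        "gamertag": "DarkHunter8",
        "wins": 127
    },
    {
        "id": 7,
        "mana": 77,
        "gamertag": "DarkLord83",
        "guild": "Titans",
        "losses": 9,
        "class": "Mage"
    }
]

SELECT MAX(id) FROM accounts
7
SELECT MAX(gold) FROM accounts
7843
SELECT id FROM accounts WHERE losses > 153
[1, 6]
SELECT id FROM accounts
[1, 2, 3, 4, 5, 6, 7]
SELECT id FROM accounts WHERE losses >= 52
[1, 2, 4, 6]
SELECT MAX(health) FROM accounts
495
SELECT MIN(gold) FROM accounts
2232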